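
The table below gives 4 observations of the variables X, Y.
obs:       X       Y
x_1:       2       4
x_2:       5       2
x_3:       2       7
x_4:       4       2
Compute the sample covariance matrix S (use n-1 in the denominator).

Step 1 — column means:
  mean(X) = (2 + 5 + 2 + 4) / 4 = 13/4 = 3.25
  mean(Y) = (4 + 2 + 7 + 2) / 4 = 15/4 = 3.75

Step 2 — sample covariance S[i,j] = (1/(n-1)) · Σ_k (x_{k,i} - mean_i) · (x_{k,j} - mean_j), with n-1 = 3.
  S[X,X] = ((-1.25)·(-1.25) + (1.75)·(1.75) + (-1.25)·(-1.25) + (0.75)·(0.75)) / 3 = 6.75/3 = 2.25
  S[X,Y] = ((-1.25)·(0.25) + (1.75)·(-1.75) + (-1.25)·(3.25) + (0.75)·(-1.75)) / 3 = -8.75/3 = -2.9167
  S[Y,Y] = ((0.25)·(0.25) + (-1.75)·(-1.75) + (3.25)·(3.25) + (-1.75)·(-1.75)) / 3 = 16.75/3 = 5.5833

S is symmetric (S[j,i] = S[i,j]). Assembling:

S = [[2.25, -2.9167],
 [-2.9167, 5.5833]]


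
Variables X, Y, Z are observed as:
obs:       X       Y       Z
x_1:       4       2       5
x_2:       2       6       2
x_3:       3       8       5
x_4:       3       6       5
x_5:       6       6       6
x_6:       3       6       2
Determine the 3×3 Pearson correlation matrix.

Step 1 — column means:
  mean(X) = (4 + 2 + 3 + 3 + 6 + 3) / 6 = 21/6 = 3.5
  mean(Y) = (2 + 6 + 8 + 6 + 6 + 6) / 6 = 34/6 = 5.6667
  mean(Z) = (5 + 2 + 5 + 5 + 6 + 2) / 6 = 25/6 = 4.1667

Step 2 — sample variances and covariances s[i,j] = (1/(n-1)) · Σ_k (x_{k,i} - mean_i) · (x_{k,j} - mean_j), with n-1 = 5:
  s[X,X] = ((0.5)·(0.5) + (-1.5)·(-1.5) + (-0.5)·(-0.5) + (-0.5)·(-0.5) + (2.5)·(2.5) + (-0.5)·(-0.5)) / 5 = 9.5/5 = 1.9
  s[X,Y] = ((0.5)·(-3.6667) + (-1.5)·(0.3333) + (-0.5)·(2.3333) + (-0.5)·(0.3333) + (2.5)·(0.3333) + (-0.5)·(0.3333)) / 5 = -3/5 = -0.6
  s[X,Z] = ((0.5)·(0.8333) + (-1.5)·(-2.1667) + (-0.5)·(0.8333) + (-0.5)·(0.8333) + (2.5)·(1.8333) + (-0.5)·(-2.1667)) / 5 = 8.5/5 = 1.7
  s[Y,Y] = ((-3.6667)·(-3.6667) + (0.3333)·(0.3333) + (2.3333)·(2.3333) + (0.3333)·(0.3333) + (0.3333)·(0.3333) + (0.3333)·(0.3333)) / 5 = 19.3333/5 = 3.8667
  s[Y,Z] = ((-3.6667)·(0.8333) + (0.3333)·(-2.1667) + (2.3333)·(0.8333) + (0.3333)·(0.8333) + (0.3333)·(1.8333) + (0.3333)·(-2.1667)) / 5 = -1.6667/5 = -0.3333
  s[Z,Z] = ((0.8333)·(0.8333) + (-2.1667)·(-2.1667) + (0.8333)·(0.8333) + (0.8333)·(0.8333) + (1.8333)·(1.8333) + (-2.1667)·(-2.1667)) / 5 = 14.8333/5 = 2.9667
  Sample standard deviations s_i = √(s[i,i]):
  s(X) = √(1.9) = 1.3784
  s(Y) = √(3.8667) = 1.9664
  s(Z) = √(2.9667) = 1.7224

Step 3 — r_{ij} = s_{ij} / (s_i · s_j):
  r[X,X] = 1 (diagonal).
  r[X,Y] = -0.6 / (1.3784 · 1.9664) = -0.6 / 2.7105 = -0.2214
  r[X,Z] = 1.7 / (1.3784 · 1.7224) = 1.7 / 2.3742 = 0.716
  r[Y,Y] = 1 (diagonal).
  r[Y,Z] = -0.3333 / (1.9664 · 1.7224) = -0.3333 / 3.3869 = -0.0984
  r[Z,Z] = 1 (diagonal).

R is symmetric with unit diagonal. Assembling:

R = [[1, -0.2214, 0.716],
 [-0.2214, 1, -0.0984],
 [0.716, -0.0984, 1]]


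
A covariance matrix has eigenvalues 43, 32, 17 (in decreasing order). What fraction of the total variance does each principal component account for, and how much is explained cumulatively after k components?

Step 1 — total variance = trace(Sigma) = Σ λ_i = 43 + 32 + 17 = 92.

Step 2 — fraction explained by component i = λ_i / Σ λ:
  PC1: 43/92 = 0.4674
  PC2: 32/92 = 0.3478
  PC3: 17/92 = 0.1848

Step 3 — cumulative fraction after k components = (λ_1 + ... + λ_k) / Σ λ:
  k = 1: 43/92 = 0.4674
  k = 2: (43 + 32)/92 = 75/92 = 0.8152
  k = 3: (43 + 32 + 17)/92 = 92/92 = 1

Summary (fraction, with percent):

explained: PC1 0.4674 (46.74%), PC2 0.3478 (34.78%), PC3 0.1848 (18.48%);  cumulative: 0.4674, 0.8152, 1


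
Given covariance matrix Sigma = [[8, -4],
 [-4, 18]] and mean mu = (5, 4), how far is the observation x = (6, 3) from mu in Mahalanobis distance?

Step 1 — centre the observation: (x - mu) = (1, -1).

Step 2 — invert Sigma. det(Sigma) = 8·18 - (-4)² = 128.
  Sigma^{-1} = (1/det) · [[d, -b], [-b, a]] = [[0.1406, 0.0312],
 [0.0312, 0.0625]].

Step 3 — form the quadratic (x - mu)^T · Sigma^{-1} · (x - mu):
  Sigma^{-1} · (x - mu) = (0.1094, -0.0312).
  (x - mu)^T · [Sigma^{-1} · (x - mu)] = (1)·(0.1094) + (-1)·(-0.0312) = 0.1406.

Step 4 — take square root: d = √(0.1406) ≈ 0.375.

d(x, mu) = √(0.1406) ≈ 0.375


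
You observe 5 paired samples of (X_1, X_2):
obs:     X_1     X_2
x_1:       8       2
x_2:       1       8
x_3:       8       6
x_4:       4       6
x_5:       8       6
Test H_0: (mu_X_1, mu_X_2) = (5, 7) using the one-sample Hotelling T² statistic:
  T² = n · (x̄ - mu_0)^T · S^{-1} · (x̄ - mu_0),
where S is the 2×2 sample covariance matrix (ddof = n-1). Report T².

Step 1 — sample mean vector:
  mean(X_1) = (8 + 1 + 8 + 4 + 8) / 5 = 29/5 = 5.8
  mean(X_2) = (2 + 8 + 6 + 6 + 6) / 5 = 28/5 = 5.6
  x̄ = (5.8, 5.6),  deviation x̄ - mu_0 = (5.8, 5.6) - (5, 7) = (0.8, -1.4).

Step 2 — sample covariance matrix, S[i,j] = (1/(n-1)) · Σ_k (x_{k,i} - mean_i) · (x_{k,j} - mean_j), divisor n-1 = 4:
  S[X_1,X_1] = ((2.2)·(2.2) + (-4.8)·(-4.8) + (2.2)·(2.2) + (-1.8)·(-1.8) + (2.2)·(2.2)) / 4 = 40.8/4 = 10.2
  S[X_1,X_2] = ((2.2)·(-3.6) + (-4.8)·(2.4) + (2.2)·(0.4) + (-1.8)·(0.4) + (2.2)·(0.4)) / 4 = -18.4/4 = -4.6
  S[X_2,X_2] = ((-3.6)·(-3.6) + (2.4)·(2.4) + (0.4)·(0.4) + (0.4)·(0.4) + (0.4)·(0.4)) / 4 = 19.2/4 = 4.8
  S = [[10.2, -4.6],
 [-4.6, 4.8]].

Step 3 — invert S. det(S) = 10.2·4.8 - (-4.6)² = 27.8.
  S^{-1} = (1/det) · [[d, -b], [-b, a]] = [[0.1727, 0.1655],
 [0.1655, 0.3669]].

Step 4 — quadratic form (x̄ - mu_0)^T · S^{-1} · (x̄ - mu_0):
  S^{-1} · (x̄ - mu_0) = (-0.0935, -0.3813),
  (x̄ - mu_0)^T · [...] = (0.8)·(-0.0935) + (-1.4)·(-0.3813) = 0.459.

Step 5 — scale by n: T² = 5 · 0.459 = 2.295.

T² ≈ 2.295


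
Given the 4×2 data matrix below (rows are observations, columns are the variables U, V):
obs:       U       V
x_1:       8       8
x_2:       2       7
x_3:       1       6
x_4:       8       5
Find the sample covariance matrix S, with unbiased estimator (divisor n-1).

Step 1 — column means:
  mean(U) = (8 + 2 + 1 + 8) / 4 = 19/4 = 4.75
  mean(V) = (8 + 7 + 6 + 5) / 4 = 26/4 = 6.5

Step 2 — sample covariance S[i,j] = (1/(n-1)) · Σ_k (x_{k,i} - mean_i) · (x_{k,j} - mean_j), with n-1 = 3.
  S[U,U] = ((3.25)·(3.25) + (-2.75)·(-2.75) + (-3.75)·(-3.75) + (3.25)·(3.25)) / 3 = 42.75/3 = 14.25
  S[U,V] = ((3.25)·(1.5) + (-2.75)·(0.5) + (-3.75)·(-0.5) + (3.25)·(-1.5)) / 3 = 0.5/3 = 0.1667
  S[V,V] = ((1.5)·(1.5) + (0.5)·(0.5) + (-0.5)·(-0.5) + (-1.5)·(-1.5)) / 3 = 5/3 = 1.6667

S is symmetric (S[j,i] = S[i,j]). Assembling:

S = [[14.25, 0.1667],
 [0.1667, 1.6667]]


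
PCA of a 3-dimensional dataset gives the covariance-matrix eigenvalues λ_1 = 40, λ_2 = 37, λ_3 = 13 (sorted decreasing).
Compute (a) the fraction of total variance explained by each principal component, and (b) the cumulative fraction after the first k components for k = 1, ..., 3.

Step 1 — total variance = trace(Sigma) = Σ λ_i = 40 + 37 + 13 = 90.

Step 2 — fraction explained by component i = λ_i / Σ λ:
  PC1: 40/90 = 0.4444
  PC2: 37/90 = 0.4111
  PC3: 13/90 = 0.1444

Step 3 — cumulative fraction after k components = (λ_1 + ... + λ_k) / Σ λ:
  k = 1: 40/90 = 0.4444
  k = 2: (40 + 37)/90 = 77/90 = 0.8556
  k = 3: (40 + 37 + 13)/90 = 90/90 = 1

Summary (fraction, with percent):

explained: PC1 0.4444 (44.44%), PC2 0.4111 (41.11%), PC3 0.1444 (14.44%);  cumulative: 0.4444, 0.8556, 1


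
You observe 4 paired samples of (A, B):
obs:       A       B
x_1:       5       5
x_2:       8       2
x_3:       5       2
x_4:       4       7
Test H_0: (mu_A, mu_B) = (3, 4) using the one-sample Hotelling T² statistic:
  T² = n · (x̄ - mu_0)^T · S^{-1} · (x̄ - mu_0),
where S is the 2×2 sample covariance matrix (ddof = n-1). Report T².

Step 1 — sample mean vector:
  mean(A) = (5 + 8 + 5 + 4) / 4 = 22/4 = 5.5
  mean(B) = (5 + 2 + 2 + 7) / 4 = 16/4 = 4
  x̄ = (5.5, 4),  deviation x̄ - mu_0 = (5.5, 4) - (3, 4) = (2.5, 0).

Step 2 — sample covariance matrix, S[i,j] = (1/(n-1)) · Σ_k (x_{k,i} - mean_i) · (x_{k,j} - mean_j), divisor n-1 = 3:
  S[A,A] = ((-0.5)·(-0.5) + (2.5)·(2.5) + (-0.5)·(-0.5) + (-1.5)·(-1.5)) / 3 = 9/3 = 3
  S[A,B] = ((-0.5)·(1) + (2.5)·(-2) + (-0.5)·(-2) + (-1.5)·(3)) / 3 = -9/3 = -3
  S[B,B] = ((1)·(1) + (-2)·(-2) + (-2)·(-2) + (3)·(3)) / 3 = 18/3 = 6
  S = [[3, -3],
 [-3, 6]].

Step 3 — invert S. det(S) = 3·6 - (-3)² = 9.
  S^{-1} = (1/det) · [[d, -b], [-b, a]] = [[0.6667, 0.3333],
 [0.3333, 0.3333]].

Step 4 — quadratic form (x̄ - mu_0)^T · S^{-1} · (x̄ - mu_0):
  S^{-1} · (x̄ - mu_0) = (1.6667, 0.8333),
  (x̄ - mu_0)^T · [...] = (2.5)·(1.6667) + (0)·(0.8333) = 4.1667.

Step 5 — scale by n: T² = 4 · 4.1667 = 16.6667.

T² ≈ 16.6667


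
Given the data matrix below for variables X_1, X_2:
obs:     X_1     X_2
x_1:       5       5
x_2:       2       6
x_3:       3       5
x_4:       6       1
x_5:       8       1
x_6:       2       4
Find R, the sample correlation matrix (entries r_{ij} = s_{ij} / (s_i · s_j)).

Step 1 — column means:
  mean(X_1) = (5 + 2 + 3 + 6 + 8 + 2) / 6 = 26/6 = 4.3333
  mean(X_2) = (5 + 6 + 5 + 1 + 1 + 4) / 6 = 22/6 = 3.6667

Step 2 — sample variances and covariances s[i,j] = (1/(n-1)) · Σ_k (x_{k,i} - mean_i) · (x_{k,j} - mean_j), with n-1 = 5:
  s[X_1,X_1] = ((0.6667)·(0.6667) + (-2.3333)·(-2.3333) + (-1.3333)·(-1.3333) + (1.6667)·(1.6667) + (3.6667)·(3.6667) + (-2.3333)·(-2.3333)) / 5 = 29.3333/5 = 5.8667
  s[X_1,X_2] = ((0.6667)·(1.3333) + (-2.3333)·(2.3333) + (-1.3333)·(1.3333) + (1.6667)·(-2.6667) + (3.6667)·(-2.6667) + (-2.3333)·(0.3333)) / 5 = -21.3333/5 = -4.2667
  s[X_2,X_2] = ((1.3333)·(1.3333) + (2.3333)·(2.3333) + (1.3333)·(1.3333) + (-2.6667)·(-2.6667) + (-2.6667)·(-2.6667) + (0.3333)·(0.3333)) / 5 = 23.3333/5 = 4.6667
  Sample standard deviations s_i = √(s[i,i]):
  s(X_1) = √(5.8667) = 2.4221
  s(X_2) = √(4.6667) = 2.1602

Step 3 — r_{ij} = s_{ij} / (s_i · s_j):
  r[X_1,X_1] = 1 (diagonal).
  r[X_1,X_2] = -4.2667 / (2.4221 · 2.1602) = -4.2667 / 5.2324 = -0.8154
  r[X_2,X_2] = 1 (diagonal).

R is symmetric with unit diagonal. Assembling:

R = [[1, -0.8154],
 [-0.8154, 1]]


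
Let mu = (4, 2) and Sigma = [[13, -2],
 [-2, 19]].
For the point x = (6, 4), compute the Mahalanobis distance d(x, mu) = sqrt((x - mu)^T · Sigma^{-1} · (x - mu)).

Step 1 — centre the observation: (x - mu) = (2, 2).

Step 2 — invert Sigma. det(Sigma) = 13·19 - (-2)² = 243.
  Sigma^{-1} = (1/det) · [[d, -b], [-b, a]] = [[0.0782, 0.0082],
 [0.0082, 0.0535]].

Step 3 — form the quadratic (x - mu)^T · Sigma^{-1} · (x - mu):
  Sigma^{-1} · (x - mu) = (0.1728, 0.1235).
  (x - mu)^T · [Sigma^{-1} · (x - mu)] = (2)·(0.1728) + (2)·(0.1235) = 0.5926.

Step 4 — take square root: d = √(0.5926) ≈ 0.7698.

d(x, mu) = √(0.5926) ≈ 0.7698


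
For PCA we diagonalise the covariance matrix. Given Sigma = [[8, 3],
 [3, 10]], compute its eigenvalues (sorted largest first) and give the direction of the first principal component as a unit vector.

Step 1 — characteristic polynomial of 2×2 Sigma:
  det(Sigma - λI) = λ² - trace · λ + det = 0.
  trace = 8 + 10 = 18, det = 8·10 - (3)² = 71.
Step 2 — discriminant:
  Δ = trace² - 4·det = 324 - 284 = 40.
Step 3 — eigenvalues:
  λ = (trace ± √Δ)/2 = (18 ± 6.3246)/2,
  λ_1 = 12.1623,  λ_2 = 5.8377.

Step 4 — unit eigenvector for λ_1: solve (Sigma - λ_1 I)v = 0. First row:
  (8 - 12.1623)·v_x + (3)·v_y = 0, i.e. (-4.1623)·v_x + (3)·v_y = 0,
  so v ∝ (b, λ_1 - a) = (3, 4.1623) = u.
  ||u|| = √((3)² + (4.1623)²) = √(26.3246) ≈ 5.1307,
  v_1 = u/||u|| ≈ (0.5847, 0.8112) (||v_1|| = 1).

λ_1 = 12.1623,  λ_2 = 5.8377;  v_1 ≈ (0.5847, 0.8112)


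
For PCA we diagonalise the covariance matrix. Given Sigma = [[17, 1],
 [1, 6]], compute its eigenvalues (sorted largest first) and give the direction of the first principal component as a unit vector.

Step 1 — characteristic polynomial of 2×2 Sigma:
  det(Sigma - λI) = λ² - trace · λ + det = 0.
  trace = 17 + 6 = 23, det = 17·6 - (1)² = 101.
Step 2 — discriminant:
  Δ = trace² - 4·det = 529 - 404 = 125.
Step 3 — eigenvalues:
  λ = (trace ± √Δ)/2 = (23 ± 11.1803)/2,
  λ_1 = 17.0902,  λ_2 = 5.9098.

Step 4 — unit eigenvector for λ_1: solve (Sigma - λ_1 I)v = 0. First row:
  (17 - 17.0902)·v_x + (1)·v_y = 0, i.e. (-0.0902)·v_x + (1)·v_y = 0,
  so v ∝ (b, λ_1 - a) = (1, 0.0902) = u.
  ||u|| = √((1)² + (0.0902)²) = √(1.0081) ≈ 1.0041,
  v_1 = u/||u|| ≈ (0.996, 0.0898) (||v_1|| = 1).

λ_1 = 17.0902,  λ_2 = 5.9098;  v_1 ≈ (0.996, 0.0898)


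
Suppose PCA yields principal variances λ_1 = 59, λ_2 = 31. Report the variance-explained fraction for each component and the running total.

Step 1 — total variance = trace(Sigma) = Σ λ_i = 59 + 31 = 90.

Step 2 — fraction explained by component i = λ_i / Σ λ:
  PC1: 59/90 = 0.6556
  PC2: 31/90 = 0.3444

Step 3 — cumulative fraction after k components = (λ_1 + ... + λ_k) / Σ λ:
  k = 1: 59/90 = 0.6556
  k = 2: (59 + 31)/90 = 90/90 = 1

Summary (fraction, with percent):

explained: PC1 0.6556 (65.56%), PC2 0.3444 (34.44%);  cumulative: 0.6556, 1


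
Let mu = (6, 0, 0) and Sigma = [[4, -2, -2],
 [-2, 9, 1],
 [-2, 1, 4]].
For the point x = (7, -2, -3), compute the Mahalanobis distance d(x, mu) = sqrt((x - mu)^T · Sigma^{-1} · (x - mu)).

Step 1 — centre the observation: (x - mu) = (1, -2, -3).

Step 2 — invert Sigma (cofactor / det for 3×3, or solve directly):
  Sigma^{-1} = [[0.3646, 0.0625, 0.1667],
 [0.0625, 0.125, 0],
 [0.1667, 0, 0.3333]].

Step 3 — form the quadratic (x - mu)^T · Sigma^{-1} · (x - mu):
  Sigma^{-1} · (x - mu) = (-0.2604, -0.1875, -0.8333).
  (x - mu)^T · [Sigma^{-1} · (x - mu)] = (1)·(-0.2604) + (-2)·(-0.1875) + (-3)·(-0.8333) = 2.6146.

Step 4 — take square root: d = √(2.6146) ≈ 1.617.

d(x, mu) = √(2.6146) ≈ 1.617


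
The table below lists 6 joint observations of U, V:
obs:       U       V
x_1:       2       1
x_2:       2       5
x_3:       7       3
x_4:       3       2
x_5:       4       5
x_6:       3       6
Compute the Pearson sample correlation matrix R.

Step 1 — column means:
  mean(U) = (2 + 2 + 7 + 3 + 4 + 3) / 6 = 21/6 = 3.5
  mean(V) = (1 + 5 + 3 + 2 + 5 + 6) / 6 = 22/6 = 3.6667

Step 2 — sample variances and covariances s[i,j] = (1/(n-1)) · Σ_k (x_{k,i} - mean_i) · (x_{k,j} - mean_j), with n-1 = 5:
  s[U,U] = ((-1.5)·(-1.5) + (-1.5)·(-1.5) + (3.5)·(3.5) + (-0.5)·(-0.5) + (0.5)·(0.5) + (-0.5)·(-0.5)) / 5 = 17.5/5 = 3.5
  s[U,V] = ((-1.5)·(-2.6667) + (-1.5)·(1.3333) + (3.5)·(-0.6667) + (-0.5)·(-1.6667) + (0.5)·(1.3333) + (-0.5)·(2.3333)) / 5 = 0/5 = 0
  s[V,V] = ((-2.6667)·(-2.6667) + (1.3333)·(1.3333) + (-0.6667)·(-0.6667) + (-1.6667)·(-1.6667) + (1.3333)·(1.3333) + (2.3333)·(2.3333)) / 5 = 19.3333/5 = 3.8667
  Sample standard deviations s_i = √(s[i,i]):
  s(U) = √(3.5) = 1.8708
  s(V) = √(3.8667) = 1.9664

Step 3 — r_{ij} = s_{ij} / (s_i · s_j):
  r[U,U] = 1 (diagonal).
  r[U,V] = 0 / (1.8708 · 1.9664) = 0 / 3.6788 = 0
  r[V,V] = 1 (diagonal).

R is symmetric with unit diagonal. Assembling:

R = [[1, 0],
 [0, 1]]


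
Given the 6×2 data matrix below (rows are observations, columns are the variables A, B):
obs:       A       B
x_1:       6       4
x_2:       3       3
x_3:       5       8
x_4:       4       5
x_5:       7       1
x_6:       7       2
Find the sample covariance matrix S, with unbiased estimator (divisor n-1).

Step 1 — column means:
  mean(A) = (6 + 3 + 5 + 4 + 7 + 7) / 6 = 32/6 = 5.3333
  mean(B) = (4 + 3 + 8 + 5 + 1 + 2) / 6 = 23/6 = 3.8333

Step 2 — sample covariance S[i,j] = (1/(n-1)) · Σ_k (x_{k,i} - mean_i) · (x_{k,j} - mean_j), with n-1 = 5.
  S[A,A] = ((0.6667)·(0.6667) + (-2.3333)·(-2.3333) + (-0.3333)·(-0.3333) + (-1.3333)·(-1.3333) + (1.6667)·(1.6667) + (1.6667)·(1.6667)) / 5 = 13.3333/5 = 2.6667
  S[A,B] = ((0.6667)·(0.1667) + (-2.3333)·(-0.8333) + (-0.3333)·(4.1667) + (-1.3333)·(1.1667) + (1.6667)·(-2.8333) + (1.6667)·(-1.8333)) / 5 = -8.6667/5 = -1.7333
  S[B,B] = ((0.1667)·(0.1667) + (-0.8333)·(-0.8333) + (4.1667)·(4.1667) + (1.1667)·(1.1667) + (-2.8333)·(-2.8333) + (-1.8333)·(-1.8333)) / 5 = 30.8333/5 = 6.1667

S is symmetric (S[j,i] = S[i,j]). Assembling:

S = [[2.6667, -1.7333],
 [-1.7333, 6.1667]]


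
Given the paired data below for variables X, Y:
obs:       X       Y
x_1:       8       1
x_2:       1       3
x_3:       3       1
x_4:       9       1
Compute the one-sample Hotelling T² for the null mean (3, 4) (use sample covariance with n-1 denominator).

Step 1 — sample mean vector:
  mean(X) = (8 + 1 + 3 + 9) / 4 = 21/4 = 5.25
  mean(Y) = (1 + 3 + 1 + 1) / 4 = 6/4 = 1.5
  x̄ = (5.25, 1.5),  deviation x̄ - mu_0 = (5.25, 1.5) - (3, 4) = (2.25, -2.5).

Step 2 — sample covariance matrix, S[i,j] = (1/(n-1)) · Σ_k (x_{k,i} - mean_i) · (x_{k,j} - mean_j), divisor n-1 = 3:
  S[X,X] = ((2.75)·(2.75) + (-4.25)·(-4.25) + (-2.25)·(-2.25) + (3.75)·(3.75)) / 3 = 44.75/3 = 14.9167
  S[X,Y] = ((2.75)·(-0.5) + (-4.25)·(1.5) + (-2.25)·(-0.5) + (3.75)·(-0.5)) / 3 = -8.5/3 = -2.8333
  S[Y,Y] = ((-0.5)·(-0.5) + (1.5)·(1.5) + (-0.5)·(-0.5) + (-0.5)·(-0.5)) / 3 = 3/3 = 1
  S = [[14.9167, -2.8333],
 [-2.8333, 1]].

Step 3 — invert S. det(S) = 14.9167·1 - (-2.8333)² = 6.8889.
  S^{-1} = (1/det) · [[d, -b], [-b, a]] = [[0.1452, 0.4113],
 [0.4113, 2.1653]].

Step 4 — quadratic form (x̄ - mu_0)^T · S^{-1} · (x̄ - mu_0):
  S^{-1} · (x̄ - mu_0) = (-0.7016, -4.4879),
  (x̄ - mu_0)^T · [...] = (2.25)·(-0.7016) + (-2.5)·(-4.4879) = 9.6411.

Step 5 — scale by n: T² = 4 · 9.6411 = 38.5645.

T² ≈ 38.5645


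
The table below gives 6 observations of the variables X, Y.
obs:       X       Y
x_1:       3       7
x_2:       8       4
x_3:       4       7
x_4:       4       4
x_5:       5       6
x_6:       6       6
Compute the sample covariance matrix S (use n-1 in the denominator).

Step 1 — column means:
  mean(X) = (3 + 8 + 4 + 4 + 5 + 6) / 6 = 30/6 = 5
  mean(Y) = (7 + 4 + 7 + 4 + 6 + 6) / 6 = 34/6 = 5.6667

Step 2 — sample covariance S[i,j] = (1/(n-1)) · Σ_k (x_{k,i} - mean_i) · (x_{k,j} - mean_j), with n-1 = 5.
  S[X,X] = ((-2)·(-2) + (3)·(3) + (-1)·(-1) + (-1)·(-1) + (0)·(0) + (1)·(1)) / 5 = 16/5 = 3.2
  S[X,Y] = ((-2)·(1.3333) + (3)·(-1.6667) + (-1)·(1.3333) + (-1)·(-1.6667) + (0)·(0.3333) + (1)·(0.3333)) / 5 = -7/5 = -1.4
  S[Y,Y] = ((1.3333)·(1.3333) + (-1.6667)·(-1.6667) + (1.3333)·(1.3333) + (-1.6667)·(-1.6667) + (0.3333)·(0.3333) + (0.3333)·(0.3333)) / 5 = 9.3333/5 = 1.8667

S is symmetric (S[j,i] = S[i,j]). Assembling:

S = [[3.2, -1.4],
 [-1.4, 1.8667]]


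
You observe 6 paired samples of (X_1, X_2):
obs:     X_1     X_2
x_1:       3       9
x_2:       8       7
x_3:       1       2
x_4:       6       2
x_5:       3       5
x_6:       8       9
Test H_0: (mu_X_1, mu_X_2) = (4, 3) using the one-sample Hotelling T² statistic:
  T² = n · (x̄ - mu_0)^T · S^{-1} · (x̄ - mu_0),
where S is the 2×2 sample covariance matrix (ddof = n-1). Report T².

Step 1 — sample mean vector:
  mean(X_1) = (3 + 8 + 1 + 6 + 3 + 8) / 6 = 29/6 = 4.8333
  mean(X_2) = (9 + 7 + 2 + 2 + 5 + 9) / 6 = 34/6 = 5.6667
  x̄ = (4.8333, 5.6667),  deviation x̄ - mu_0 = (4.8333, 5.6667) - (4, 3) = (0.8333, 2.6667).

Step 2 — sample covariance matrix, S[i,j] = (1/(n-1)) · Σ_k (x_{k,i} - mean_i) · (x_{k,j} - mean_j), divisor n-1 = 5:
  S[X_1,X_1] = ((-1.8333)·(-1.8333) + (3.1667)·(3.1667) + (-3.8333)·(-3.8333) + (1.1667)·(1.1667) + (-1.8333)·(-1.8333) + (3.1667)·(3.1667)) / 5 = 42.8333/5 = 8.5667
  S[X_1,X_2] = ((-1.8333)·(3.3333) + (3.1667)·(1.3333) + (-3.8333)·(-3.6667) + (1.1667)·(-3.6667) + (-1.8333)·(-0.6667) + (3.1667)·(3.3333)) / 5 = 19.6667/5 = 3.9333
  S[X_2,X_2] = ((3.3333)·(3.3333) + (1.3333)·(1.3333) + (-3.6667)·(-3.6667) + (-3.6667)·(-3.6667) + (-0.6667)·(-0.6667) + (3.3333)·(3.3333)) / 5 = 51.3333/5 = 10.2667
  S = [[8.5667, 3.9333],
 [3.9333, 10.2667]].

Step 3 — invert S. det(S) = 8.5667·10.2667 - (3.9333)² = 72.48.
  S^{-1} = (1/det) · [[d, -b], [-b, a]] = [[0.1416, -0.0543],
 [-0.0543, 0.1182]].

Step 4 — quadratic form (x̄ - mu_0)^T · S^{-1} · (x̄ - mu_0):
  S^{-1} · (x̄ - mu_0) = (-0.0267, 0.27),
  (x̄ - mu_0)^T · [...] = (0.8333)·(-0.0267) + (2.6667)·(0.27) = 0.6977.

Step 5 — scale by n: T² = 6 · 0.6977 = 4.186.

T² ≈ 4.186


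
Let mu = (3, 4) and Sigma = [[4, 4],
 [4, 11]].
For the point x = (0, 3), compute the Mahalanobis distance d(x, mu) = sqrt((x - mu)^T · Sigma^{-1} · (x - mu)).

Step 1 — centre the observation: (x - mu) = (-3, -1).

Step 2 — invert Sigma. det(Sigma) = 4·11 - (4)² = 28.
  Sigma^{-1} = (1/det) · [[d, -b], [-b, a]] = [[0.3929, -0.1429],
 [-0.1429, 0.1429]].

Step 3 — form the quadratic (x - mu)^T · Sigma^{-1} · (x - mu):
  Sigma^{-1} · (x - mu) = (-1.0357, 0.2857).
  (x - mu)^T · [Sigma^{-1} · (x - mu)] = (-3)·(-1.0357) + (-1)·(0.2857) = 2.8214.

Step 4 — take square root: d = √(2.8214) ≈ 1.6797.

d(x, mu) = √(2.8214) ≈ 1.6797


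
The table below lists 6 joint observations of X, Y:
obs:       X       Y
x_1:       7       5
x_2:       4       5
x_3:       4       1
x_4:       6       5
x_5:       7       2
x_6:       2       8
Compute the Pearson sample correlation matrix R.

Step 1 — column means:
  mean(X) = (7 + 4 + 4 + 6 + 7 + 2) / 6 = 30/6 = 5
  mean(Y) = (5 + 5 + 1 + 5 + 2 + 8) / 6 = 26/6 = 4.3333

Step 2 — sample variances and covariances s[i,j] = (1/(n-1)) · Σ_k (x_{k,i} - mean_i) · (x_{k,j} - mean_j), with n-1 = 5:
  s[X,X] = ((2)·(2) + (-1)·(-1) + (-1)·(-1) + (1)·(1) + (2)·(2) + (-3)·(-3)) / 5 = 20/5 = 4
  s[X,Y] = ((2)·(0.6667) + (-1)·(0.6667) + (-1)·(-3.3333) + (1)·(0.6667) + (2)·(-2.3333) + (-3)·(3.6667)) / 5 = -11/5 = -2.2
  s[Y,Y] = ((0.6667)·(0.6667) + (0.6667)·(0.6667) + (-3.3333)·(-3.3333) + (0.6667)·(0.6667) + (-2.3333)·(-2.3333) + (3.6667)·(3.6667)) / 5 = 31.3333/5 = 6.2667
  Sample standard deviations s_i = √(s[i,i]):
  s(X) = √(4) = 2
  s(Y) = √(6.2667) = 2.5033

Step 3 — r_{ij} = s_{ij} / (s_i · s_j):
  r[X,X] = 1 (diagonal).
  r[X,Y] = -2.2 / (2 · 2.5033) = -2.2 / 5.0067 = -0.4394
  r[Y,Y] = 1 (diagonal).

R is symmetric with unit diagonal. Assembling:

R = [[1, -0.4394],
 [-0.4394, 1]]


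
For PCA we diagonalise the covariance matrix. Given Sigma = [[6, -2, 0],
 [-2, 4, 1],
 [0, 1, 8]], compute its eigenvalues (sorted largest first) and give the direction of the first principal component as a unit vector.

Step 1 — characteristic polynomial p(λ) = det(λI - Sigma) = λ³ - tr·λ² + c_1·λ - det, where tr = trace, c_1 = sum of the principal 2×2 minors, det = det(Sigma):
  tr = 6 + 4 + 8 = 18,
  c_1 = (6·4 - (-2)²) + (6·8 - (0)²) + (4·8 - (1)²) = 20 + 48 + 31 = 99,
  det = 6·(4·8 - (1)²) - (-2)·((-2)·8 - (1)·(0)) + (0)·((-2)·(1) - 4·(0)) = 6·(31) - (-2)·(-16) + (0)·(-2) = 154.
  So p(λ) = λ³ - 18λ² + 99λ - 154.
Step 2 — look for an integer root (rational root theorem: any rational root is an integer divisor of 154). Testing λ = 7:
  p(7) = 343 - 882 + 693 - 154 = 0  ✓
  Dividing out (λ - 7): p(λ) = (λ - 7)(λ² - 11λ + 22).
Step 3 — remaining eigenvalues from the quadratic λ² - 11λ + 22 = 0:
  Δ = 11² - 4·22 = 121 - 88 = 33,  λ = (11 ± √33)/2 = (11 ± 5.7446)/2 ≈ 8.3723 or 2.6277.
  Sorted: λ_1 = 8.3723,  λ_2 = 7,  λ_3 = 2.6277  (check: sum = 18 = tr ✓).

Step 4 — unit eigenvector for λ_1 ≈ 8.3723: v spans the null space of (Sigma - λ_1 I), whose rows are
  r_1 = (-2.3723, -2, 0),  r_2 = (-2, -4.3723, 1),  r_3 = (0, 1, -0.3723).
  v is orthogonal to every row, so take v ∝ r_1 × r_2 = ((-2)·(1) - (0)·(-4.3723), (0)·(-2) - (-2.3723)·(1), (-2.3723)·(-4.3723) - (-2)·(-2)) ≈ (-2, 2.3723, 6.3723).
  Rescale (multiply by -1 so the first nonzero entry is positive): u = (2, -2.3723, -6.3723).
  ||u|| = √((2)² + (-2.3723)² + (-6.3723)²) = √(50.2337) ≈ 7.0876,  v_1 = u/||u|| ≈ (0.2822, -0.3347, -0.8991) (||v_1|| = 1).

λ_1 = 8.3723,  λ_2 = 7,  λ_3 = 2.6277;  v_1 ≈ (0.2822, -0.3347, -0.8991)


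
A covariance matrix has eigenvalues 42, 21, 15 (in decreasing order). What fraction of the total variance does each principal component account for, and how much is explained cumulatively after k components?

Step 1 — total variance = trace(Sigma) = Σ λ_i = 42 + 21 + 15 = 78.

Step 2 — fraction explained by component i = λ_i / Σ λ:
  PC1: 42/78 = 0.5385
  PC2: 21/78 = 0.2692
  PC3: 15/78 = 0.1923

Step 3 — cumulative fraction after k components = (λ_1 + ... + λ_k) / Σ λ:
  k = 1: 42/78 = 0.5385
  k = 2: (42 + 21)/78 = 63/78 = 0.8077
  k = 3: (42 + 21 + 15)/78 = 78/78 = 1

Summary (fraction, with percent):

explained: PC1 0.5385 (53.85%), PC2 0.2692 (26.92%), PC3 0.1923 (19.23%);  cumulative: 0.5385, 0.8077, 1


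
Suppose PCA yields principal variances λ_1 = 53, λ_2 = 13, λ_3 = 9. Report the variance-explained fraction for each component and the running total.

Step 1 — total variance = trace(Sigma) = Σ λ_i = 53 + 13 + 9 = 75.

Step 2 — fraction explained by component i = λ_i / Σ λ:
  PC1: 53/75 = 0.7067
  PC2: 13/75 = 0.1733
  PC3: 9/75 = 0.12

Step 3 — cumulative fraction after k components = (λ_1 + ... + λ_k) / Σ λ:
  k = 1: 53/75 = 0.7067
  k = 2: (53 + 13)/75 = 66/75 = 0.88
  k = 3: (53 + 13 + 9)/75 = 75/75 = 1

Summary (fraction, with percent):

explained: PC1 0.7067 (70.67%), PC2 0.1733 (17.33%), PC3 0.12 (12%);  cumulative: 0.7067, 0.88, 1


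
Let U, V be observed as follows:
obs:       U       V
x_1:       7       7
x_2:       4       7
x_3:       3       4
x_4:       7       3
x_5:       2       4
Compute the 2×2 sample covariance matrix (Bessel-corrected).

Step 1 — column means:
  mean(U) = (7 + 4 + 3 + 7 + 2) / 5 = 23/5 = 4.6
  mean(V) = (7 + 7 + 4 + 3 + 4) / 5 = 25/5 = 5

Step 2 — sample covariance S[i,j] = (1/(n-1)) · Σ_k (x_{k,i} - mean_i) · (x_{k,j} - mean_j), with n-1 = 4.
  S[U,U] = ((2.4)·(2.4) + (-0.6)·(-0.6) + (-1.6)·(-1.6) + (2.4)·(2.4) + (-2.6)·(-2.6)) / 4 = 21.2/4 = 5.3
  S[U,V] = ((2.4)·(2) + (-0.6)·(2) + (-1.6)·(-1) + (2.4)·(-2) + (-2.6)·(-1)) / 4 = 3/4 = 0.75
  S[V,V] = ((2)·(2) + (2)·(2) + (-1)·(-1) + (-2)·(-2) + (-1)·(-1)) / 4 = 14/4 = 3.5

S is symmetric (S[j,i] = S[i,j]). Assembling:

S = [[5.3, 0.75],
 [0.75, 3.5]]


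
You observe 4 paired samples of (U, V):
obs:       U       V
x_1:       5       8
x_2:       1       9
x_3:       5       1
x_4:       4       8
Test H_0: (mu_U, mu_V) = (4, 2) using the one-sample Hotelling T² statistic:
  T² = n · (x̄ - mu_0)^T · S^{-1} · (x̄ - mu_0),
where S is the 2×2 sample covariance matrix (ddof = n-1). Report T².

Step 1 — sample mean vector:
  mean(U) = (5 + 1 + 5 + 4) / 4 = 15/4 = 3.75
  mean(V) = (8 + 9 + 1 + 8) / 4 = 26/4 = 6.5
  x̄ = (3.75, 6.5),  deviation x̄ - mu_0 = (3.75, 6.5) - (4, 2) = (-0.25, 4.5).

Step 2 — sample covariance matrix, S[i,j] = (1/(n-1)) · Σ_k (x_{k,i} - mean_i) · (x_{k,j} - mean_j), divisor n-1 = 3:
  S[U,U] = ((1.25)·(1.25) + (-2.75)·(-2.75) + (1.25)·(1.25) + (0.25)·(0.25)) / 3 = 10.75/3 = 3.5833
  S[U,V] = ((1.25)·(1.5) + (-2.75)·(2.5) + (1.25)·(-5.5) + (0.25)·(1.5)) / 3 = -11.5/3 = -3.8333
  S[V,V] = ((1.5)·(1.5) + (2.5)·(2.5) + (-5.5)·(-5.5) + (1.5)·(1.5)) / 3 = 41/3 = 13.6667
  S = [[3.5833, -3.8333],
 [-3.8333, 13.6667]].

Step 3 — invert S. det(S) = 3.5833·13.6667 - (-3.8333)² = 34.2778.
  S^{-1} = (1/det) · [[d, -b], [-b, a]] = [[0.3987, 0.1118],
 [0.1118, 0.1045]].

Step 4 — quadratic form (x̄ - mu_0)^T · S^{-1} · (x̄ - mu_0):
  S^{-1} · (x̄ - mu_0) = (0.4036, 0.4425),
  (x̄ - mu_0)^T · [...] = (-0.25)·(0.4036) + (4.5)·(0.4425) = 1.8902.

Step 5 — scale by n: T² = 4 · 1.8902 = 7.5608.

T² ≈ 7.5608


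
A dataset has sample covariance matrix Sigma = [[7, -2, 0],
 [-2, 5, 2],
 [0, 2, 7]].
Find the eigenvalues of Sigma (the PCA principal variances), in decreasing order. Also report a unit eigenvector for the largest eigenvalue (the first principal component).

Step 1 — characteristic polynomial p(λ) = det(λI - Sigma) = λ³ - tr·λ² + c_1·λ - det, where tr = trace, c_1 = sum of the principal 2×2 minors, det = det(Sigma):
  tr = 7 + 5 + 7 = 19,
  c_1 = (7·5 - (-2)²) + (7·7 - (0)²) + (5·7 - (2)²) = 31 + 49 + 31 = 111,
  det = 7·(5·7 - (2)²) - (-2)·((-2)·7 - (2)·(0)) + (0)·((-2)·(2) - 5·(0)) = 7·(31) - (-2)·(-14) + (0)·(-4) = 189.
  So p(λ) = λ³ - 19λ² + 111λ - 189.
Step 2 — look for an integer root (rational root theorem: any rational root is an integer divisor of 189). Testing λ = 3:
  p(3) = 27 - 171 + 333 - 189 = 0  ✓
  Dividing out (λ - 3): p(λ) = (λ - 3)(λ² - 16λ + 63).
Step 3 — remaining eigenvalues from the quadratic λ² - 16λ + 63 = 0:
  Δ = 16² - 4·63 = 256 - 252 = 4,  λ = (16 ± √4)/2 = (16 ± 2)/2 = 9 or 7.
  Sorted: λ_1 = 9,  λ_2 = 7,  λ_3 = 3  (check: sum = 19 = tr ✓).

Step 4 — unit eigenvector for λ_1 = 9: v spans the null space of (Sigma - λ_1 I), whose rows are
  r_1 = (-2, -2, 0),  r_2 = (-2, -4, 2),  r_3 = (0, 2, -2).
  v is orthogonal to every row, so take v ∝ r_1 × r_2 = ((-2)·(2) - (0)·(-4), (0)·(-2) - (-2)·(2), (-2)·(-4) - (-2)·(-2)) = (-4, 4, 4).
  Rescale (divide by 4; multiply by -1 so the first nonzero entry is positive): u = (1, -1, -1).
  ||u|| = √((1)² + (-1)² + (-1)²) = √(3) ≈ 1.7321,  v_1 = u/||u|| ≈ (0.5774, -0.5774, -0.5774) (||v_1|| = 1).

λ_1 = 9,  λ_2 = 7,  λ_3 = 3;  v_1 ≈ (0.5774, -0.5774, -0.5774)


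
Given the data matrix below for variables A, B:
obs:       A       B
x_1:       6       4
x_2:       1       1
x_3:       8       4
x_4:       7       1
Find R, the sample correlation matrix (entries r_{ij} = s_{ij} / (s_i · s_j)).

Step 1 — column means:
  mean(A) = (6 + 1 + 8 + 7) / 4 = 22/4 = 5.5
  mean(B) = (4 + 1 + 4 + 1) / 4 = 10/4 = 2.5

Step 2 — sample variances and covariances s[i,j] = (1/(n-1)) · Σ_k (x_{k,i} - mean_i) · (x_{k,j} - mean_j), with n-1 = 3:
  s[A,A] = ((0.5)·(0.5) + (-4.5)·(-4.5) + (2.5)·(2.5) + (1.5)·(1.5)) / 3 = 29/3 = 9.6667
  s[A,B] = ((0.5)·(1.5) + (-4.5)·(-1.5) + (2.5)·(1.5) + (1.5)·(-1.5)) / 3 = 9/3 = 3
  s[B,B] = ((1.5)·(1.5) + (-1.5)·(-1.5) + (1.5)·(1.5) + (-1.5)·(-1.5)) / 3 = 9/3 = 3
  Sample standard deviations s_i = √(s[i,i]):
  s(A) = √(9.6667) = 3.1091
  s(B) = √(3) = 1.7321

Step 3 — r_{ij} = s_{ij} / (s_i · s_j):
  r[A,A] = 1 (diagonal).
  r[A,B] = 3 / (3.1091 · 1.7321) = 3 / 5.3852 = 0.5571
  r[B,B] = 1 (diagonal).

R is symmetric with unit diagonal. Assembling:

R = [[1, 0.5571],
 [0.5571, 1]]


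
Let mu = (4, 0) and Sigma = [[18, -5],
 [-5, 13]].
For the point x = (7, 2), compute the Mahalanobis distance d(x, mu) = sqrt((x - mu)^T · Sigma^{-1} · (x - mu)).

Step 1 — centre the observation: (x - mu) = (3, 2).

Step 2 — invert Sigma. det(Sigma) = 18·13 - (-5)² = 209.
  Sigma^{-1} = (1/det) · [[d, -b], [-b, a]] = [[0.0622, 0.0239],
 [0.0239, 0.0861]].

Step 3 — form the quadratic (x - mu)^T · Sigma^{-1} · (x - mu):
  Sigma^{-1} · (x - mu) = (0.2344, 0.244).
  (x - mu)^T · [Sigma^{-1} · (x - mu)] = (3)·(0.2344) + (2)·(0.244) = 1.1914.

Step 4 — take square root: d = √(1.1914) ≈ 1.0915.

d(x, mu) = √(1.1914) ≈ 1.0915


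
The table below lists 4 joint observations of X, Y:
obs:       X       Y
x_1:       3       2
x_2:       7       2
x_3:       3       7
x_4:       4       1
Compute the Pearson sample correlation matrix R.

Step 1 — column means:
  mean(X) = (3 + 7 + 3 + 4) / 4 = 17/4 = 4.25
  mean(Y) = (2 + 2 + 7 + 1) / 4 = 12/4 = 3

Step 2 — sample variances and covariances s[i,j] = (1/(n-1)) · Σ_k (x_{k,i} - mean_i) · (x_{k,j} - mean_j), with n-1 = 3:
  s[X,X] = ((-1.25)·(-1.25) + (2.75)·(2.75) + (-1.25)·(-1.25) + (-0.25)·(-0.25)) / 3 = 10.75/3 = 3.5833
  s[X,Y] = ((-1.25)·(-1) + (2.75)·(-1) + (-1.25)·(4) + (-0.25)·(-2)) / 3 = -6/3 = -2
  s[Y,Y] = ((-1)·(-1) + (-1)·(-1) + (4)·(4) + (-2)·(-2)) / 3 = 22/3 = 7.3333
  Sample standard deviations s_i = √(s[i,i]):
  s(X) = √(3.5833) = 1.893
  s(Y) = √(7.3333) = 2.708

Step 3 — r_{ij} = s_{ij} / (s_i · s_j):
  r[X,X] = 1 (diagonal).
  r[X,Y] = -2 / (1.893 · 2.708) = -2 / 5.1262 = -0.3902
  r[Y,Y] = 1 (diagonal).

R is symmetric with unit diagonal. Assembling:

R = [[1, -0.3902],
 [-0.3902, 1]]


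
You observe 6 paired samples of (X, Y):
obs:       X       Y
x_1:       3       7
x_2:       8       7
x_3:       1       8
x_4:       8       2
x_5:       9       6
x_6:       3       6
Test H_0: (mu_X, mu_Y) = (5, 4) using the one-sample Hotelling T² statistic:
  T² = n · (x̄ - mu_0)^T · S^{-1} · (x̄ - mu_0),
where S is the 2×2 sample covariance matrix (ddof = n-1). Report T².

Step 1 — sample mean vector:
  mean(X) = (3 + 8 + 1 + 8 + 9 + 3) / 6 = 32/6 = 5.3333
  mean(Y) = (7 + 7 + 8 + 2 + 6 + 6) / 6 = 36/6 = 6
  x̄ = (5.3333, 6),  deviation x̄ - mu_0 = (5.3333, 6) - (5, 4) = (0.3333, 2).

Step 2 — sample covariance matrix, S[i,j] = (1/(n-1)) · Σ_k (x_{k,i} - mean_i) · (x_{k,j} - mean_j), divisor n-1 = 5:
  S[X,X] = ((-2.3333)·(-2.3333) + (2.6667)·(2.6667) + (-4.3333)·(-4.3333) + (2.6667)·(2.6667) + (3.6667)·(3.6667) + (-2.3333)·(-2.3333)) / 5 = 57.3333/5 = 11.4667
  S[X,Y] = ((-2.3333)·(1) + (2.6667)·(1) + (-4.3333)·(2) + (2.6667)·(-4) + (3.6667)·(0) + (-2.3333)·(0)) / 5 = -19/5 = -3.8
  S[Y,Y] = ((1)·(1) + (1)·(1) + (2)·(2) + (-4)·(-4) + (0)·(0) + (0)·(0)) / 5 = 22/5 = 4.4
  S = [[11.4667, -3.8],
 [-3.8, 4.4]].

Step 3 — invert S. det(S) = 11.4667·4.4 - (-3.8)² = 36.0133.
  S^{-1} = (1/det) · [[d, -b], [-b, a]] = [[0.1222, 0.1055],
 [0.1055, 0.3184]].

Step 4 — quadratic form (x̄ - mu_0)^T · S^{-1} · (x̄ - mu_0):
  S^{-1} · (x̄ - mu_0) = (0.2518, 0.672),
  (x̄ - mu_0)^T · [...] = (0.3333)·(0.2518) + (2)·(0.672) = 1.4279.

Step 5 — scale by n: T² = 6 · 1.4279 = 8.5672.

T² ≈ 8.5672


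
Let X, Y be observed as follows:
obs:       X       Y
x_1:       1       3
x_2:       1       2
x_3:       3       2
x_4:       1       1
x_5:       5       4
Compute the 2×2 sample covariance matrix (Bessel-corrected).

Step 1 — column means:
  mean(X) = (1 + 1 + 3 + 1 + 5) / 5 = 11/5 = 2.2
  mean(Y) = (3 + 2 + 2 + 1 + 4) / 5 = 12/5 = 2.4

Step 2 — sample covariance S[i,j] = (1/(n-1)) · Σ_k (x_{k,i} - mean_i) · (x_{k,j} - mean_j), with n-1 = 4.
  S[X,X] = ((-1.2)·(-1.2) + (-1.2)·(-1.2) + (0.8)·(0.8) + (-1.2)·(-1.2) + (2.8)·(2.8)) / 4 = 12.8/4 = 3.2
  S[X,Y] = ((-1.2)·(0.6) + (-1.2)·(-0.4) + (0.8)·(-0.4) + (-1.2)·(-1.4) + (2.8)·(1.6)) / 4 = 5.6/4 = 1.4
  S[Y,Y] = ((0.6)·(0.6) + (-0.4)·(-0.4) + (-0.4)·(-0.4) + (-1.4)·(-1.4) + (1.6)·(1.6)) / 4 = 5.2/4 = 1.3

S is symmetric (S[j,i] = S[i,j]). Assembling:

S = [[3.2, 1.4],
 [1.4, 1.3]]


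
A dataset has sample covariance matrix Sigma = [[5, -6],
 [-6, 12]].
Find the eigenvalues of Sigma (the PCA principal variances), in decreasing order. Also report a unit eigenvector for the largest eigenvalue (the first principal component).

Step 1 — characteristic polynomial of 2×2 Sigma:
  det(Sigma - λI) = λ² - trace · λ + det = 0.
  trace = 5 + 12 = 17, det = 5·12 - (-6)² = 24.
Step 2 — discriminant:
  Δ = trace² - 4·det = 289 - 96 = 193.
Step 3 — eigenvalues:
  λ = (trace ± √Δ)/2 = (17 ± 13.8924)/2,
  λ_1 = 15.4462,  λ_2 = 1.5538.

Step 4 — unit eigenvector for λ_1: solve (Sigma - λ_1 I)v = 0. First row:
  (5 - 15.4462)·v_x + (-6)·v_y = 0, i.e. (-10.4462)·v_x + (-6)·v_y = 0,
  so v ∝ (b, λ_1 - a) = (-6, 10.4462); multiply by -1 so the first entry is positive: u = (6, -10.4462).
  ||u|| = √((6)² + (-10.4462)²) = √(145.1236) ≈ 12.0467,
  v_1 = u/||u|| ≈ (0.4981, -0.8671) (||v_1|| = 1).

λ_1 = 15.4462,  λ_2 = 1.5538;  v_1 ≈ (0.4981, -0.8671)


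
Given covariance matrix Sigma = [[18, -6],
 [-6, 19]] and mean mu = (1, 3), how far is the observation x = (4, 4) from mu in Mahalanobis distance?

Step 1 — centre the observation: (x - mu) = (3, 1).

Step 2 — invert Sigma. det(Sigma) = 18·19 - (-6)² = 306.
  Sigma^{-1} = (1/det) · [[d, -b], [-b, a]] = [[0.0621, 0.0196],
 [0.0196, 0.0588]].

Step 3 — form the quadratic (x - mu)^T · Sigma^{-1} · (x - mu):
  Sigma^{-1} · (x - mu) = (0.2059, 0.1176).
  (x - mu)^T · [Sigma^{-1} · (x - mu)] = (3)·(0.2059) + (1)·(0.1176) = 0.7353.

Step 4 — take square root: d = √(0.7353) ≈ 0.8575.

d(x, mu) = √(0.7353) ≈ 0.8575


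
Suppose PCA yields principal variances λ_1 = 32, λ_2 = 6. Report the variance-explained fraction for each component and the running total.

Step 1 — total variance = trace(Sigma) = Σ λ_i = 32 + 6 = 38.

Step 2 — fraction explained by component i = λ_i / Σ λ:
  PC1: 32/38 = 0.8421
  PC2: 6/38 = 0.1579

Step 3 — cumulative fraction after k components = (λ_1 + ... + λ_k) / Σ λ:
  k = 1: 32/38 = 0.8421
  k = 2: (32 + 6)/38 = 38/38 = 1

Summary (fraction, with percent):

explained: PC1 0.8421 (84.21%), PC2 0.1579 (15.79%);  cumulative: 0.8421, 1


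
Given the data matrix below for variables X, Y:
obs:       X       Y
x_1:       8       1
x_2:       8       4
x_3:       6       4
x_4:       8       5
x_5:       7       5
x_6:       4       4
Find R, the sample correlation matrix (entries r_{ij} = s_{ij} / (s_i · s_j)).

Step 1 — column means:
  mean(X) = (8 + 8 + 6 + 8 + 7 + 4) / 6 = 41/6 = 6.8333
  mean(Y) = (1 + 4 + 4 + 5 + 5 + 4) / 6 = 23/6 = 3.8333

Step 2 — sample variances and covariances s[i,j] = (1/(n-1)) · Σ_k (x_{k,i} - mean_i) · (x_{k,j} - mean_j), with n-1 = 5:
  s[X,X] = ((1.1667)·(1.1667) + (1.1667)·(1.1667) + (-0.8333)·(-0.8333) + (1.1667)·(1.1667) + (0.1667)·(0.1667) + (-2.8333)·(-2.8333)) / 5 = 12.8333/5 = 2.5667
  s[X,Y] = ((1.1667)·(-2.8333) + (1.1667)·(0.1667) + (-0.8333)·(0.1667) + (1.1667)·(1.1667) + (0.1667)·(1.1667) + (-2.8333)·(0.1667)) / 5 = -2.1667/5 = -0.4333
  s[Y,Y] = ((-2.8333)·(-2.8333) + (0.1667)·(0.1667) + (0.1667)·(0.1667) + (1.1667)·(1.1667) + (1.1667)·(1.1667) + (0.1667)·(0.1667)) / 5 = 10.8333/5 = 2.1667
  Sample standard deviations s_i = √(s[i,i]):
  s(X) = √(2.5667) = 1.6021
  s(Y) = √(2.1667) = 1.472

Step 3 — r_{ij} = s_{ij} / (s_i · s_j):
  r[X,X] = 1 (diagonal).
  r[X,Y] = -0.4333 / (1.6021 · 1.472) = -0.4333 / 2.3582 = -0.1838
  r[Y,Y] = 1 (diagonal).

R is symmetric with unit diagonal. Assembling:

R = [[1, -0.1838],
 [-0.1838, 1]]


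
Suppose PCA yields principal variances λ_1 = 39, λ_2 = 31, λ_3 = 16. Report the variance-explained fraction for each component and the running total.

Step 1 — total variance = trace(Sigma) = Σ λ_i = 39 + 31 + 16 = 86.

Step 2 — fraction explained by component i = λ_i / Σ λ:
  PC1: 39/86 = 0.4535
  PC2: 31/86 = 0.3605
  PC3: 16/86 = 0.186

Step 3 — cumulative fraction after k components = (λ_1 + ... + λ_k) / Σ λ:
  k = 1: 39/86 = 0.4535
  k = 2: (39 + 31)/86 = 70/86 = 0.814
  k = 3: (39 + 31 + 16)/86 = 86/86 = 1

Summary (fraction, with percent):

explained: PC1 0.4535 (45.35%), PC2 0.3605 (36.05%), PC3 0.186 (18.6%);  cumulative: 0.4535, 0.814, 1


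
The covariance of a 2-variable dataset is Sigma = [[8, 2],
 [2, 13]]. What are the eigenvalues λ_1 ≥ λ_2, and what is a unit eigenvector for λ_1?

Step 1 — characteristic polynomial of 2×2 Sigma:
  det(Sigma - λI) = λ² - trace · λ + det = 0.
  trace = 8 + 13 = 21, det = 8·13 - (2)² = 100.
Step 2 — discriminant:
  Δ = trace² - 4·det = 441 - 400 = 41.
Step 3 — eigenvalues:
  λ = (trace ± √Δ)/2 = (21 ± 6.4031)/2,
  λ_1 = 13.7016,  λ_2 = 7.2984.

Step 4 — unit eigenvector for λ_1: solve (Sigma - λ_1 I)v = 0. First row:
  (8 - 13.7016)·v_x + (2)·v_y = 0, i.e. (-5.7016)·v_x + (2)·v_y = 0,
  so v ∝ (b, λ_1 - a) = (2, 5.7016) = u.
  ||u|| = √((2)² + (5.7016)²) = √(36.5078) ≈ 6.0422,
  v_1 = u/||u|| ≈ (0.331, 0.9436) (||v_1|| = 1).

λ_1 = 13.7016,  λ_2 = 7.2984;  v_1 ≈ (0.331, 0.9436)


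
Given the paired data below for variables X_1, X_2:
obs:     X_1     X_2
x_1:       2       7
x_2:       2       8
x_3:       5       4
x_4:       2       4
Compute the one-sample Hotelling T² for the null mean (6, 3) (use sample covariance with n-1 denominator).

Step 1 — sample mean vector:
  mean(X_1) = (2 + 2 + 5 + 2) / 4 = 11/4 = 2.75
  mean(X_2) = (7 + 8 + 4 + 4) / 4 = 23/4 = 5.75
  x̄ = (2.75, 5.75),  deviation x̄ - mu_0 = (2.75, 5.75) - (6, 3) = (-3.25, 2.75).

Step 2 — sample covariance matrix, S[i,j] = (1/(n-1)) · Σ_k (x_{k,i} - mean_i) · (x_{k,j} - mean_j), divisor n-1 = 3:
  S[X_1,X_1] = ((-0.75)·(-0.75) + (-0.75)·(-0.75) + (2.25)·(2.25) + (-0.75)·(-0.75)) / 3 = 6.75/3 = 2.25
  S[X_1,X_2] = ((-0.75)·(1.25) + (-0.75)·(2.25) + (2.25)·(-1.75) + (-0.75)·(-1.75)) / 3 = -5.25/3 = -1.75
  S[X_2,X_2] = ((1.25)·(1.25) + (2.25)·(2.25) + (-1.75)·(-1.75) + (-1.75)·(-1.75)) / 3 = 12.75/3 = 4.25
  S = [[2.25, -1.75],
 [-1.75, 4.25]].

Step 3 — invert S. det(S) = 2.25·4.25 - (-1.75)² = 6.5.
  S^{-1} = (1/det) · [[d, -b], [-b, a]] = [[0.6538, 0.2692],
 [0.2692, 0.3462]].

Step 4 — quadratic form (x̄ - mu_0)^T · S^{-1} · (x̄ - mu_0):
  S^{-1} · (x̄ - mu_0) = (-1.3846, 0.0769),
  (x̄ - mu_0)^T · [...] = (-3.25)·(-1.3846) + (2.75)·(0.0769) = 4.7115.

Step 5 — scale by n: T² = 4 · 4.7115 = 18.8462.

T² ≈ 18.8462
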